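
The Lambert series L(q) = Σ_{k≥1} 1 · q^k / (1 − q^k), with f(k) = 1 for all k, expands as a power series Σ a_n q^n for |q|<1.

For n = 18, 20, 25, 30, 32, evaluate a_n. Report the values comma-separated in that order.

q^18  k|18↦f(k): 1:1 2:1 3:1 6:1 9:1 18:1  a_18=6
q^20  k|20↦f(k): 1:1 2:1 4:1 5:1 10:1 20:1  a_20=6
[q^25] f(25)=1,f(5)=1,f(1)=1 ⇒ 3
d|30:{30,15,10,6,5,3,2,1}  Σf=1+1+1+1+1+1+1+1=8
[q^32] f(1)=1,f(2)=1,f(4)=1,f(8)=1,f(16)=1,f(32)=1 ⇒ 6

6, 6, 3, 8, 6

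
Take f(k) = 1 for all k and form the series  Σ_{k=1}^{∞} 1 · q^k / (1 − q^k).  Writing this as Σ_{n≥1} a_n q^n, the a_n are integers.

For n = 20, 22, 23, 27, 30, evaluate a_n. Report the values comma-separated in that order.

6, 4, 2, 4, 8

q^20  k|20↦f(k): 1:1 2:1 4:1 5:1 10:1 20:1  a_20=6
d|22:{22,11,2,1}  Σf=1+1+1+1=4
d|23:{23,1}  Σf=1+1=2
d|27:{27,9,3,1}  Σf=1+1+1+1=4
[q^30] f(30)=1,f(15)=1,f(10)=1,f(6)=1,f(5)=1,f(3)=1,f(2)=1,f(1)=1 ⇒ 8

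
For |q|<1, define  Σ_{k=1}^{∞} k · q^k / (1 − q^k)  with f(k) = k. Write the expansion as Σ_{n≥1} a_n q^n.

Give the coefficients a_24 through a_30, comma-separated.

q^24  k|24↦f(k): 1:1 2:2 3:3 4:4 6:6 8:8 12:12 24:24  a_24=60
q^25  k|25↦f(k): 25:25 5:5 1:1  a_25=31
[q^26] f(1)=1,f(2)=2,f(13)=13,f(26)=26 ⇒ 42
n=27: 1·27 3·9 9·3 27·1  f→[1+3+9+27]=40
n=28: 28·1 14·2 7·4 4·7 2·14 1·28  f→[28+14+7+4+2+1]=56
[q^29] f(29)=29,f(1)=1 ⇒ 30
n=30: 1·30 2·15 3·10 5·6 6·5 10·3 15·2 30·1  f→[1+2+3+5+6+10+15+30]=72

60, 31, 42, 40, 56, 30, 72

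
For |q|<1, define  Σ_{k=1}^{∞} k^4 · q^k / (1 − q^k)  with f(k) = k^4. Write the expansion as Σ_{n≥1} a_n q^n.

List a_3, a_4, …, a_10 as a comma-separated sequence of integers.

82, 273, 626, 1394, 2402, 4369, 6643, 10642

n=3: 3·1 1·3  f→[81+1]=82
q^4  k|4↦f(k): 1:1 2:16 4:256  a_4=273
[q^5] f(1)=1,f(5)=625 ⇒ 626
d|6:{1,2,3,6}  Σf=1+16+81+1296=1394
n=7: 7·1 1·7  f→[2401+1]=2402
[q^8] f(1)=1,f(2)=16,f(4)=256,f(8)=4096 ⇒ 4369
n=9: 9·1 3·3 1·9  f→[6561+81+1]=6643
d|10:{10,5,2,1}  Σf=10000+625+16+1=10642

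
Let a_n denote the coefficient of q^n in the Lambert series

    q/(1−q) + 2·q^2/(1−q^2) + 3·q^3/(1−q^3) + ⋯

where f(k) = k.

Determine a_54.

q^54  k|54↦f(k): 54:54 27:27 18:18 9:9 6:6 3:3 2:2 1:1  a_54=120

a_54 = 120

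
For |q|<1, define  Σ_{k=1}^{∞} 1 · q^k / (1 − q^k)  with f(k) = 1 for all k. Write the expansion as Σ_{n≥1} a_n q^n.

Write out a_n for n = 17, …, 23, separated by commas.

q^17  k|17↦f(k): 1:1 17:1  a_17=2
d|18:{18,9,6,3,2,1}  Σf=1+1+1+1+1+1=6
d|19:{1,19}  Σf=1+1=2
n=20: 20·1 10·2 5·4 4·5 2·10 1·20  f→[1+1+1+1+1+1]=6
n=21: 1·21 3·7 7·3 21·1  f→[1+1+1+1]=4
n=22: 22·1 11·2 2·11 1·22  f→[1+1+1+1]=4
q^23  k|23↦f(k): 23:1 1:1  a_23=2

2, 6, 2, 6, 4, 4, 2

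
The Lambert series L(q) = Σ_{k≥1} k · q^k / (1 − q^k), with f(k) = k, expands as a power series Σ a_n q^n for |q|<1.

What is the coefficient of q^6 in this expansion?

a_6 = 12

q^6  k|6↦f(k): 1:1 2:2 3:3 6:6  a_6=12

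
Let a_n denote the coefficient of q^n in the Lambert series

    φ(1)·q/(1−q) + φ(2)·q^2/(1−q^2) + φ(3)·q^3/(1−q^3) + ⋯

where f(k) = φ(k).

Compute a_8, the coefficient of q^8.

d|8:{8,4,2,1}  Σφ=4+2+1+1=8

a_8 = 8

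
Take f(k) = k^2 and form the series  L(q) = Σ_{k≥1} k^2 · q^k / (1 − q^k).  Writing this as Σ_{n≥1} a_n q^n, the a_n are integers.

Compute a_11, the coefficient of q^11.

n=11: 11·1 1·11  f→[121+1]=122

a_11 = 122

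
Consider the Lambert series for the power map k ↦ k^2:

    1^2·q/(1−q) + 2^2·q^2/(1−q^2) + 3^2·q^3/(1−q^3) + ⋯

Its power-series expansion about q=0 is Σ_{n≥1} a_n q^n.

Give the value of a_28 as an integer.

a_28 = 1050

[q^28] f(28)=784,f(14)=196,f(7)=49,f(4)=16,f(2)=4,f(1)=1 ⇒ 1050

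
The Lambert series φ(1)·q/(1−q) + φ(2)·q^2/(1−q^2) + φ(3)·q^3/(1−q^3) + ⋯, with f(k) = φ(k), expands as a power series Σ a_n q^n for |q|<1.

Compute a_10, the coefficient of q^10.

[q^10] φ(10)=4,φ(5)=4,φ(2)=1,φ(1)=1 ⇒ 10

a_10 = 10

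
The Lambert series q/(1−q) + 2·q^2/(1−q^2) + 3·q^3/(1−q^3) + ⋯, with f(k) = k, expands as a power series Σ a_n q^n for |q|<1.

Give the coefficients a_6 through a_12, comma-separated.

12, 8, 15, 13, 18, 12, 28

n=6: 6·1 3·2 2·3 1·6  f→[6+3+2+1]=12
n=7: 1·7 7·1  f→[1+7]=8
d|8:{8,4,2,1}  Σf=8+4+2+1=15
d|9:{1,3,9}  Σf=1+3+9=13
n=10: 10·1 5·2 2·5 1·10  f→[10+5+2+1]=18
[q^11] f(11)=11,f(1)=1 ⇒ 12
d|12:{12,6,4,3,2,1}  Σf=12+6+4+3+2+1=28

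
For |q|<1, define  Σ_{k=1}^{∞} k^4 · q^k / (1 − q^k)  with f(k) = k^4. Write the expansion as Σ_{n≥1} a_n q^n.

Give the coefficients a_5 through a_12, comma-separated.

q^5  k|5↦f(k): 5:625 1:1  a_5=626
d|6:{6,3,2,1}  Σf=1296+81+16+1=1394
d|7:{7,1}  Σf=2401+1=2402
n=8: 1·8 2·4 4·2 8·1  f→[1+16+256+4096]=4369
q^9  k|9↦f(k): 1:1 3:81 9:6561  a_9=6643
d|10:{1,2,5,10}  Σf=1+16+625+10000=10642
q^11  k|11↦f(k): 1:1 11:14641  a_11=14642
q^12  k|12↦f(k): 1:1 2:16 3:81 4:256 6:1296 12:20736  a_12=22386

626, 1394, 2402, 4369, 6643, 10642, 14642, 22386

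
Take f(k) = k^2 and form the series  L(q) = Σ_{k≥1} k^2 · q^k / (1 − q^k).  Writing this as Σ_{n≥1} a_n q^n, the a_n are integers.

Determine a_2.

d|2:{1,2}  Σf=1+4=5

a_2 = 5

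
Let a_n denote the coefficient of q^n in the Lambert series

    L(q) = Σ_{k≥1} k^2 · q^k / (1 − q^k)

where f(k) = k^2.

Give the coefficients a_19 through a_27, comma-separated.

362, 546, 500, 610, 530, 850, 651, 850, 820

[q^19] f(1)=1,f(19)=361 ⇒ 362
q^20  k|20↦f(k): 20:400 10:100 5:25 4:16 2:4 1:1  a_20=546
[q^21] f(21)=441,f(7)=49,f(3)=9,f(1)=1 ⇒ 500
d|22:{22,11,2,1}  Σf=484+121+4+1=610
d|23:{23,1}  Σf=529+1=530
n=24: 1·24 2·12 3·8 4·6 6·4 8·3 12·2 24·1  f→[1+4+9+16+36+64+144+576]=850
q^25  k|25↦f(k): 1:1 5:25 25:625  a_25=651
n=26: 1·26 2·13 13·2 26·1  f→[1+4+169+676]=850
d|27:{27,9,3,1}  Σf=729+81+9+1=820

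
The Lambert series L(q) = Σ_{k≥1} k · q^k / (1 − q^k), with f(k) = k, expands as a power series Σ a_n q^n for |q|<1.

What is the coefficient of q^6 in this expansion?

a_6 = 12

n=6: 6·1 3·2 2·3 1·6  f→[6+3+2+1]=12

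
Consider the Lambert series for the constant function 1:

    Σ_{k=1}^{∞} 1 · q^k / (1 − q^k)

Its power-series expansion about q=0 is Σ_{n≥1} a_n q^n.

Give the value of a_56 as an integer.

d|56:{56,28,14,8,7,4,2,1}  Σf=1+1+1+1+1+1+1+1=8

a_56 = 8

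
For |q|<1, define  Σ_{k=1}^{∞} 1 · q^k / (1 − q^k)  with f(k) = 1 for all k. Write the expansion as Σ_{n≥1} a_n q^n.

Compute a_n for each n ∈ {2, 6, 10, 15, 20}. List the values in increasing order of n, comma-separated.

2, 4, 4, 4, 6

[q^2] f(2)=1,f(1)=1 ⇒ 2
q^6  k|6↦f(k): 6:1 3:1 2:1 1:1  a_6=4
q^10  k|10↦f(k): 10:1 5:1 2:1 1:1  a_10=4
[q^15] f(1)=1,f(3)=1,f(5)=1,f(15)=1 ⇒ 4
[q^20] f(1)=1,f(2)=1,f(4)=1,f(5)=1,f(10)=1,f(20)=1 ⇒ 6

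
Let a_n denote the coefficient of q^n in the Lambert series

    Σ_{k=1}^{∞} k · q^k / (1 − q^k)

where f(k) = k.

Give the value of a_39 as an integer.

a_39 = 56

q^39  k|39↦f(k): 39:39 13:13 3:3 1:1  a_39=56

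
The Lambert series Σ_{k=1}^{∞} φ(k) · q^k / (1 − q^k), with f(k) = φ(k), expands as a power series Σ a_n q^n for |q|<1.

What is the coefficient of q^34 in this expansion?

[q^34] φ(34)=16,φ(17)=16,φ(2)=1,φ(1)=1 ⇒ 34

a_34 = 34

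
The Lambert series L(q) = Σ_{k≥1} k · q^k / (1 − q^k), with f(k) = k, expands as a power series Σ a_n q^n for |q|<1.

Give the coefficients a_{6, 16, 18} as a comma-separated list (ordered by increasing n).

[q^6] f(6)=6,f(3)=3,f(2)=2,f(1)=1 ⇒ 12
n=16: 16·1 8·2 4·4 2·8 1·16  f→[16+8+4+2+1]=31
q^18  k|18↦f(k): 1:1 2:2 3:3 6:6 9:9 18:18  a_18=39

12, 31, 39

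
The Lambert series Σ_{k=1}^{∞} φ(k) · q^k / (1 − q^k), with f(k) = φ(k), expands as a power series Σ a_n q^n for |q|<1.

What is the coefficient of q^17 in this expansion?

n=17: 17·1 1·17  φ→[16+1]=17

a_17 = 17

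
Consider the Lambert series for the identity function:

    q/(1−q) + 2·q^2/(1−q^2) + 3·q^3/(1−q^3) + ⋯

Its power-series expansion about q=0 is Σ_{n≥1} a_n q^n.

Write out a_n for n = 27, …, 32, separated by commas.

n=27: 1·27 3·9 9·3 27·1  f→[1+3+9+27]=40
q^28  k|28↦f(k): 1:1 2:2 4:4 7:7 14:14 28:28  a_28=56
[q^29] f(1)=1,f(29)=29 ⇒ 30
[q^30] f(30)=30,f(15)=15,f(10)=10,f(6)=6,f(5)=5,f(3)=3,f(2)=2,f(1)=1 ⇒ 72
n=31: 1·31 31·1  f→[1+31]=32
q^32  k|32↦f(k): 1:1 2:2 4:4 8:8 16:16 32:32  a_32=63

40, 56, 30, 72, 32, 63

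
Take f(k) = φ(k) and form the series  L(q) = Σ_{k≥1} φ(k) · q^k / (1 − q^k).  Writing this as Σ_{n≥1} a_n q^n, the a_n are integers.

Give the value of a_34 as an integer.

d|34:{34,17,2,1}  Σφ=16+16+1+1=34

a_34 = 34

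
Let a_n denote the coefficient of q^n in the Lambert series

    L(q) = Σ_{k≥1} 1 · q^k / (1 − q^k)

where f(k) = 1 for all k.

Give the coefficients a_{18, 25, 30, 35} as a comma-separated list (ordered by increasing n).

6, 3, 8, 4

n=18: 1·18 2·9 3·6 6·3 9·2 18·1  f→[1+1+1+1+1+1]=6
[q^25] f(25)=1,f(5)=1,f(1)=1 ⇒ 3
[q^30] f(30)=1,f(15)=1,f(10)=1,f(6)=1,f(5)=1,f(3)=1,f(2)=1,f(1)=1 ⇒ 8
q^35  k|35↦f(k): 1:1 5:1 7:1 35:1  a_35=4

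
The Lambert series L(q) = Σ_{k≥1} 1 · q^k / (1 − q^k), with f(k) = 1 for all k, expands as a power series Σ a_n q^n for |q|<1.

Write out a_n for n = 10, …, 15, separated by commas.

4, 2, 6, 2, 4, 4

n=10: 1·10 2·5 5·2 10·1  f→[1+1+1+1]=4
n=11: 1·11 11·1  f→[1+1]=2
q^12  k|12↦f(k): 1:1 2:1 3:1 4:1 6:1 12:1  a_12=6
n=13: 13·1 1·13  f→[1+1]=2
d|14:{14,7,2,1}  Σf=1+1+1+1=4
n=15: 1·15 3·5 5·3 15·1  f→[1+1+1+1]=4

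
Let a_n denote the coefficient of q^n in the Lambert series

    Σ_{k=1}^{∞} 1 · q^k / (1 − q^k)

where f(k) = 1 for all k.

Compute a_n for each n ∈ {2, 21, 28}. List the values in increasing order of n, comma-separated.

[q^2] f(2)=1,f(1)=1 ⇒ 2
[q^21] f(1)=1,f(3)=1,f(7)=1,f(21)=1 ⇒ 4
[q^28] f(28)=1,f(14)=1,f(7)=1,f(4)=1,f(2)=1,f(1)=1 ⇒ 6

2, 4, 6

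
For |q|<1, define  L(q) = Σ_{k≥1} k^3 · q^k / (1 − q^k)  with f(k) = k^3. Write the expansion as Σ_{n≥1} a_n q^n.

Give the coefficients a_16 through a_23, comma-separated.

4681, 4914, 6813, 6860, 9198, 9632, 11988, 12168

q^16  k|16↦f(k): 16:4096 8:512 4:64 2:8 1:1  a_16=4681
n=17: 1·17 17·1  f→[1+4913]=4914
d|18:{1,2,3,6,9,18}  Σf=1+8+27+216+729+5832=6813
[q^19] f(1)=1,f(19)=6859 ⇒ 6860
n=20: 1·20 2·10 4·5 5·4 10·2 20·1  f→[1+8+64+125+1000+8000]=9198
n=21: 21·1 7·3 3·7 1·21  f→[9261+343+27+1]=9632
q^22  k|22↦f(k): 22:10648 11:1331 2:8 1:1  a_22=11988
[q^23] f(23)=12167,f(1)=1 ⇒ 12168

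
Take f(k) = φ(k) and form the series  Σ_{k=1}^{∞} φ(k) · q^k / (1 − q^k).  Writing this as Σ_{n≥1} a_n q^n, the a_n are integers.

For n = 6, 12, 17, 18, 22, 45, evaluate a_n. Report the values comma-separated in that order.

n=6: 6·1 3·2 2·3 1·6  φ→[2+2+1+1]=6
d|12:{12,6,4,3,2,1}  Σφ=4+2+2+2+1+1=12
d|17:{1,17}  Σφ=1+16=17
d|18:{18,9,6,3,2,1}  Σφ=6+6+2+2+1+1=18
q^22  k|22↦φ(k): 22:10 11:10 2:1 1:1  a_22=22
q^45  k|45↦φ(k): 45:24 15:8 9:6 5:4 3:2 1:1  a_45=45

6, 12, 17, 18, 22, 45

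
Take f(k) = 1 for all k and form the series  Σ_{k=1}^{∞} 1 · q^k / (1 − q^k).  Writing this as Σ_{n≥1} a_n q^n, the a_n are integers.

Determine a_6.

a_6 = 4

n=6: 6·1 3·2 2·3 1·6  f→[1+1+1+1]=4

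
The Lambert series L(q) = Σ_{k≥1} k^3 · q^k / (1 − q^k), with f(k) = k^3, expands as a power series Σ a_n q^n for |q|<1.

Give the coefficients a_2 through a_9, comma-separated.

9, 28, 73, 126, 252, 344, 585, 757

d|2:{2,1}  Σf=8+1=9
n=3: 3·1 1·3  f→[27+1]=28
q^4  k|4↦f(k): 1:1 2:8 4:64  a_4=73
q^5  k|5↦f(k): 1:1 5:125  a_5=126
[q^6] f(6)=216,f(3)=27,f(2)=8,f(1)=1 ⇒ 252
n=7: 1·7 7·1  f→[1+343]=344
[q^8] f(8)=512,f(4)=64,f(2)=8,f(1)=1 ⇒ 585
n=9: 1·9 3·3 9·1  f→[1+27+729]=757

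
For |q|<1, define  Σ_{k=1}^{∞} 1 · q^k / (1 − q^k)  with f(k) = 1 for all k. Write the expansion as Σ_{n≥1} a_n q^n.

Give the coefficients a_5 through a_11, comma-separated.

d|5:{5,1}  Σf=1+1=2
[q^6] f(6)=1,f(3)=1,f(2)=1,f(1)=1 ⇒ 4
q^7  k|7↦f(k): 7:1 1:1  a_7=2
d|8:{1,2,4,8}  Σf=1+1+1+1=4
d|9:{9,3,1}  Σf=1+1+1=3
[q^10] f(10)=1,f(5)=1,f(2)=1,f(1)=1 ⇒ 4
n=11: 1·11 11·1  f→[1+1]=2

2, 4, 2, 4, 3, 4, 2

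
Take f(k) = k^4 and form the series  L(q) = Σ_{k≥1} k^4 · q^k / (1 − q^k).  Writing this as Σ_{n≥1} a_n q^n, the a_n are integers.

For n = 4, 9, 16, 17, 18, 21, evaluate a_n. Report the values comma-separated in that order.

[q^4] f(4)=256,f(2)=16,f(1)=1 ⇒ 273
[q^9] f(9)=6561,f(3)=81,f(1)=1 ⇒ 6643
d|16:{1,2,4,8,16}  Σf=1+16+256+4096+65536=69905
d|17:{1,17}  Σf=1+83521=83522
q^18  k|18↦f(k): 1:1 2:16 3:81 6:1296 9:6561 18:104976  a_18=112931
[q^21] f(21)=194481,f(7)=2401,f(3)=81,f(1)=1 ⇒ 196964

273, 6643, 69905, 83522, 112931, 196964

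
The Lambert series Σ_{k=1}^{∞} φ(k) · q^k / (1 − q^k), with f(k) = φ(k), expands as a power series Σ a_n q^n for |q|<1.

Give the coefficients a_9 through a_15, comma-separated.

n=9: 1·9 3·3 9·1  φ→[1+2+6]=9
d|10:{10,5,2,1}  Σφ=4+4+1+1=10
n=11: 1·11 11·1  φ→[1+10]=11
n=12: 12·1 6·2 4·3 3·4 2·6 1·12  φ→[4+2+2+2+1+1]=12
n=13: 1·13 13·1  φ→[1+12]=13
n=14: 1·14 2·7 7·2 14·1  φ→[1+1+6+6]=14
n=15: 15·1 5·3 3·5 1·15  φ→[8+4+2+1]=15

9, 10, 11, 12, 13, 14, 15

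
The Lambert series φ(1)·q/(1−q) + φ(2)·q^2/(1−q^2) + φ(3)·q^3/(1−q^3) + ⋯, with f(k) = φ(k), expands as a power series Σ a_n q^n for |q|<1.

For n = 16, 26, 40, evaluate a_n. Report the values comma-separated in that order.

n=16: 16·1 8·2 4·4 2·8 1·16  φ→[8+4+2+1+1]=16
n=26: 1·26 2·13 13·2 26·1  φ→[1+1+12+12]=26
n=40: 1·40 2·20 4·10 5·8 8·5 10·4 20·2 40·1  φ→[1+1+2+4+4+4+8+16]=40

16, 26, 40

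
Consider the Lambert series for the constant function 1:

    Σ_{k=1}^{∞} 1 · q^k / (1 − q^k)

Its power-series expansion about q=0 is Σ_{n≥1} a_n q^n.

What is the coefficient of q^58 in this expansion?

q^58  k|58↦f(k): 1:1 2:1 29:1 58:1  a_58=4

a_58 = 4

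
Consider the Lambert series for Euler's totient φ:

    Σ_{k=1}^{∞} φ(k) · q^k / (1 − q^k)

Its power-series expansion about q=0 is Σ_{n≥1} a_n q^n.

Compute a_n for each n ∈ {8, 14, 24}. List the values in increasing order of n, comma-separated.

n=8: 8·1 4·2 2·4 1·8  φ→[4+2+1+1]=8
[q^14] φ(1)=1,φ(2)=1,φ(7)=6,φ(14)=6 ⇒ 14
q^24  k|24↦φ(k): 24:8 12:4 8:4 6:2 4:2 3:2 2:1 1:1  a_24=24

8, 14, 24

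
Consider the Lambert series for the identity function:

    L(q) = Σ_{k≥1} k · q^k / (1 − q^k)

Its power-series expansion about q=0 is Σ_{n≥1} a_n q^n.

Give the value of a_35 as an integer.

a_35 = 48

q^35  k|35↦f(k): 1:1 5:5 7:7 35:35  a_35=48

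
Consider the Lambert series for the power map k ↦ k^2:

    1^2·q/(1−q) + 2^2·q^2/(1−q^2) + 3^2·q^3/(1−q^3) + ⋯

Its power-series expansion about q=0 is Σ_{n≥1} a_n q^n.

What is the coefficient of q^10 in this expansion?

[q^10] f(10)=100,f(5)=25,f(2)=4,f(1)=1 ⇒ 130

a_10 = 130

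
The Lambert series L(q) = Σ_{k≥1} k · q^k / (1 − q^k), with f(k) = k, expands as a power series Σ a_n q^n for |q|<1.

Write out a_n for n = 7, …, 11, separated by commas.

d|7:{1,7}  Σf=1+7=8
q^8  k|8↦f(k): 8:8 4:4 2:2 1:1  a_8=15
d|9:{9,3,1}  Σf=9+3+1=13
[q^10] f(1)=1,f(2)=2,f(5)=5,f(10)=10 ⇒ 18
q^11  k|11↦f(k): 1:1 11:11  a_11=12

8, 15, 13, 18, 12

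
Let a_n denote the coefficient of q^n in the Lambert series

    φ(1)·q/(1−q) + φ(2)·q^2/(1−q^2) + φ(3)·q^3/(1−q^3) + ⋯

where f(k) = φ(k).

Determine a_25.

d|25:{1,5,25}  Σφ=1+4+20=25

a_25 = 25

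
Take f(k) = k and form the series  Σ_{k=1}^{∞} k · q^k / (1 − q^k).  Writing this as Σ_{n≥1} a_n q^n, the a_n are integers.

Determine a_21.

a_21 = 32

d|21:{21,7,3,1}  Σf=21+7+3+1=32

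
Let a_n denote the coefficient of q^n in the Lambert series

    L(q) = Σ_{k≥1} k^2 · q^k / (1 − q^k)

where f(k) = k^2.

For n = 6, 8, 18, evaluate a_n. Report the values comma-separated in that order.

50, 85, 455

d|6:{1,2,3,6}  Σf=1+4+9+36=50
n=8: 8·1 4·2 2·4 1·8  f→[64+16+4+1]=85
n=18: 18·1 9·2 6·3 3·6 2·9 1·18  f→[324+81+36+9+4+1]=455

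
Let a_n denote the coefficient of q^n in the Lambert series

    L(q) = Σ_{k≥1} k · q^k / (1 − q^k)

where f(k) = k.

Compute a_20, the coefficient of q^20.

a_20 = 42

[q^20] f(1)=1,f(2)=2,f(4)=4,f(5)=5,f(10)=10,f(20)=20 ⇒ 42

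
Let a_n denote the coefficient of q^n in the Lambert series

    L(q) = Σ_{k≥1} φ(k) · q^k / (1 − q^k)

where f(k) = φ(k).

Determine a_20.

q^20  k|20↦φ(k): 1:1 2:1 4:2 5:4 10:4 20:8  a_20=20

a_20 = 20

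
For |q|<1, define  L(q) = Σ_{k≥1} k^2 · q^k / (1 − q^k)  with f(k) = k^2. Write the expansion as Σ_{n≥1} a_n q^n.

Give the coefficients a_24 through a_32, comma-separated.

n=24: 1·24 2·12 3·8 4·6 6·4 8·3 12·2 24·1  f→[1+4+9+16+36+64+144+576]=850
n=25: 1·25 5·5 25·1  f→[1+25+625]=651
n=26: 1·26 2·13 13·2 26·1  f→[1+4+169+676]=850
n=27: 27·1 9·3 3·9 1·27  f→[729+81+9+1]=820
n=28: 1·28 2·14 4·7 7·4 14·2 28·1  f→[1+4+16+49+196+784]=1050
q^29  k|29↦f(k): 1:1 29:841  a_29=842
n=30: 1·30 2·15 3·10 5·6 6·5 10·3 15·2 30·1  f→[1+4+9+25+36+100+225+900]=1300
[q^31] f(31)=961,f(1)=1 ⇒ 962
[q^32] f(32)=1024,f(16)=256,f(8)=64,f(4)=16,f(2)=4,f(1)=1 ⇒ 1365

850, 651, 850, 820, 1050, 842, 1300, 962, 1365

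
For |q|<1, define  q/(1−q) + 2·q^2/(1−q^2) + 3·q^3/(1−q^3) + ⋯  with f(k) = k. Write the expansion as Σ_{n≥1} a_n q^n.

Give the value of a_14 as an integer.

a_14 = 24

d|14:{14,7,2,1}  Σf=14+7+2+1=24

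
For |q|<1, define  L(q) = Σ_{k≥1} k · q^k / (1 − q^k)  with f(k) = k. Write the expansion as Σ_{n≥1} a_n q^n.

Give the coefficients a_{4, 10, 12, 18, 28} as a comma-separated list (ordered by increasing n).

n=4: 4·1 2·2 1·4  f→[4+2+1]=7
n=10: 1·10 2·5 5·2 10·1  f→[1+2+5+10]=18
d|12:{12,6,4,3,2,1}  Σf=12+6+4+3+2+1=28
q^18  k|18↦f(k): 1:1 2:2 3:3 6:6 9:9 18:18  a_18=39
[q^28] f(1)=1,f(2)=2,f(4)=4,f(7)=7,f(14)=14,f(28)=28 ⇒ 56

7, 18, 28, 39, 56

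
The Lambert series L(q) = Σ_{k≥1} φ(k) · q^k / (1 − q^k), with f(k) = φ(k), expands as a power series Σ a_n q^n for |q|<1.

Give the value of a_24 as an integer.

q^24  k|24↦φ(k): 1:1 2:1 3:2 4:2 6:2 8:4 12:4 24:8  a_24=24

a_24 = 24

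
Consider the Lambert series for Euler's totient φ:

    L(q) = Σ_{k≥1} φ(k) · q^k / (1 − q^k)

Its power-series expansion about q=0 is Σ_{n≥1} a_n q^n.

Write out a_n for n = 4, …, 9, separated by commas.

d|4:{1,2,4}  Σφ=1+1+2=4
n=5: 1·5 5·1  φ→[1+4]=5
[q^6] φ(6)=2,φ(3)=2,φ(2)=1,φ(1)=1 ⇒ 6
q^7  k|7↦φ(k): 1:1 7:6  a_7=7
d|8:{8,4,2,1}  Σφ=4+2+1+1=8
q^9  k|9↦φ(k): 1:1 3:2 9:6  a_9=9

4, 5, 6, 7, 8, 9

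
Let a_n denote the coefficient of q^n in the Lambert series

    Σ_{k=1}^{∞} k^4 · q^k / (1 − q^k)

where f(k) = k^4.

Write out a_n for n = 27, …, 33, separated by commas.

[q^27] f(1)=1,f(3)=81,f(9)=6561,f(27)=531441 ⇒ 538084
d|28:{1,2,4,7,14,28}  Σf=1+16+256+2401+38416+614656=655746
q^29  k|29↦f(k): 1:1 29:707281  a_29=707282
d|30:{30,15,10,6,5,3,2,1}  Σf=810000+50625+10000+1296+625+81+16+1=872644
n=31: 31·1 1·31  f→[923521+1]=923522
n=32: 32·1 16·2 8·4 4·8 2·16 1·32  f→[1048576+65536+4096+256+16+1]=1118481
d|33:{1,3,11,33}  Σf=1+81+14641+1185921=1200644

538084, 655746, 707282, 872644, 923522, 1118481, 1200644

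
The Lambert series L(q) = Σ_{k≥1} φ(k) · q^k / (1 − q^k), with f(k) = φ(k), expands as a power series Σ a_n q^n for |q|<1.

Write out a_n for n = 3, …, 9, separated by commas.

d|3:{1,3}  Σφ=1+2=3
[q^4] φ(4)=2,φ(2)=1,φ(1)=1 ⇒ 4
q^5  k|5↦φ(k): 5:4 1:1  a_5=5
d|6:{1,2,3,6}  Σφ=1+1+2+2=6
q^7  k|7↦φ(k): 7:6 1:1  a_7=7
q^8  k|8↦φ(k): 8:4 4:2 2:1 1:1  a_8=8
q^9  k|9↦φ(k): 9:6 3:2 1:1  a_9=9

3, 4, 5, 6, 7, 8, 9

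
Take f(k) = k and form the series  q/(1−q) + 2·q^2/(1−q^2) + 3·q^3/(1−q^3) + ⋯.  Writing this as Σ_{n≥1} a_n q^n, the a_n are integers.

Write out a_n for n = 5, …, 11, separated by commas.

6, 12, 8, 15, 13, 18, 12

q^5  k|5↦f(k): 1:1 5:5  a_5=6
[q^6] f(1)=1,f(2)=2,f(3)=3,f(6)=6 ⇒ 12
q^7  k|7↦f(k): 7:7 1:1  a_7=8
[q^8] f(8)=8,f(4)=4,f(2)=2,f(1)=1 ⇒ 15
q^9  k|9↦f(k): 9:9 3:3 1:1  a_9=13
n=10: 1·10 2·5 5·2 10·1  f→[1+2+5+10]=18
[q^11] f(11)=11,f(1)=1 ⇒ 12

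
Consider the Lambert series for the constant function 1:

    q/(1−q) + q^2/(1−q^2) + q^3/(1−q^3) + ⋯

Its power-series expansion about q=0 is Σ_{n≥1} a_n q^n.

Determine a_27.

d|27:{27,9,3,1}  Σf=1+1+1+1=4

a_27 = 4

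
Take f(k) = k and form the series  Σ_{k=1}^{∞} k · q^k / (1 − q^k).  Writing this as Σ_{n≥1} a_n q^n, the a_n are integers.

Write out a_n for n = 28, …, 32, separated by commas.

56, 30, 72, 32, 63

n=28: 28·1 14·2 7·4 4·7 2·14 1·28  f→[28+14+7+4+2+1]=56
[q^29] f(1)=1,f(29)=29 ⇒ 30
n=30: 1·30 2·15 3·10 5·6 6·5 10·3 15·2 30·1  f→[1+2+3+5+6+10+15+30]=72
n=31: 31·1 1·31  f→[31+1]=32
q^32  k|32↦f(k): 32:32 16:16 8:8 4:4 2:2 1:1  a_32=63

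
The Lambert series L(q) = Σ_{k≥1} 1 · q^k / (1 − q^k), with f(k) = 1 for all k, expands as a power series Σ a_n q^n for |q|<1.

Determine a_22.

a_22 = 4

[q^22] f(1)=1,f(2)=1,f(11)=1,f(22)=1 ⇒ 4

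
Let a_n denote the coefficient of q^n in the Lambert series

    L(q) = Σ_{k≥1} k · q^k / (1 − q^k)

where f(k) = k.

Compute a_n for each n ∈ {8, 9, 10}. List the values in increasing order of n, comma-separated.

n=8: 8·1 4·2 2·4 1·8  f→[8+4+2+1]=15
d|9:{1,3,9}  Σf=1+3+9=13
d|10:{1,2,5,10}  Σf=1+2+5+10=18

15, 13, 18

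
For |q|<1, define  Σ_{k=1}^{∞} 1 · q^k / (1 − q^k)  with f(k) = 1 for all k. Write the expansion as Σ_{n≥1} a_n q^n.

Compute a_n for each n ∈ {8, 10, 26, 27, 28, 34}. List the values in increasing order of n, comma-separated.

d|8:{1,2,4,8}  Σf=1+1+1+1=4
[q^10] f(1)=1,f(2)=1,f(5)=1,f(10)=1 ⇒ 4
d|26:{26,13,2,1}  Σf=1+1+1+1=4
q^27  k|27↦f(k): 27:1 9:1 3:1 1:1  a_27=4
d|28:{28,14,7,4,2,1}  Σf=1+1+1+1+1+1=6
d|34:{1,2,17,34}  Σf=1+1+1+1=4

4, 4, 4, 4, 6, 4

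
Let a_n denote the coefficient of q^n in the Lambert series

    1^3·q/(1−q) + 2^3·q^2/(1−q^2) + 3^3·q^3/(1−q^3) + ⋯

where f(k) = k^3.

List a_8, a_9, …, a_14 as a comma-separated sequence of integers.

[q^8] f(8)=512,f(4)=64,f(2)=8,f(1)=1 ⇒ 585
[q^9] f(9)=729,f(3)=27,f(1)=1 ⇒ 757
q^10  k|10↦f(k): 10:1000 5:125 2:8 1:1  a_10=1134
n=11: 11·1 1·11  f→[1331+1]=1332
[q^12] f(1)=1,f(2)=8,f(3)=27,f(4)=64,f(6)=216,f(12)=1728 ⇒ 2044
[q^13] f(1)=1,f(13)=2197 ⇒ 2198
q^14  k|14↦f(k): 14:2744 7:343 2:8 1:1  a_14=3096

585, 757, 1134, 1332, 2044, 2198, 3096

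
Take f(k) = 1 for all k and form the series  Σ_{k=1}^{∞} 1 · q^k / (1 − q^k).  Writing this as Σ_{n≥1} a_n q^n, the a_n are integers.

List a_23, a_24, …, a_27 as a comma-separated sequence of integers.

n=23: 23·1 1·23  f→[1+1]=2
d|24:{24,12,8,6,4,3,2,1}  Σf=1+1+1+1+1+1+1+1=8
n=25: 1·25 5·5 25·1  f→[1+1+1]=3
d|26:{26,13,2,1}  Σf=1+1+1+1=4
d|27:{27,9,3,1}  Σf=1+1+1+1=4

2, 8, 3, 4, 4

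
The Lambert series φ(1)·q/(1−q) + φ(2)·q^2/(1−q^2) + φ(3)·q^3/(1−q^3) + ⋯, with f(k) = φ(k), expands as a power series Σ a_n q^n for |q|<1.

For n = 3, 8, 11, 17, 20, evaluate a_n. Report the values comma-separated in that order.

[q^3] φ(1)=1,φ(3)=2 ⇒ 3
[q^8] φ(8)=4,φ(4)=2,φ(2)=1,φ(1)=1 ⇒ 8
d|11:{11,1}  Σφ=10+1=11
[q^17] φ(1)=1,φ(17)=16 ⇒ 17
n=20: 20·1 10·2 5·4 4·5 2·10 1·20  φ→[8+4+4+2+1+1]=20

3, 8, 11, 17, 20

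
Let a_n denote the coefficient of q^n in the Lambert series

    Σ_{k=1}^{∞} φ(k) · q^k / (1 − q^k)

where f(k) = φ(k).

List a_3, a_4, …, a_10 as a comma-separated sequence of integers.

d|3:{3,1}  Σφ=2+1=3
n=4: 4·1 2·2 1·4  φ→[2+1+1]=4
d|5:{1,5}  Σφ=1+4=5
q^6  k|6↦φ(k): 6:2 3:2 2:1 1:1  a_6=6
[q^7] φ(7)=6,φ(1)=1 ⇒ 7
q^8  k|8↦φ(k): 1:1 2:1 4:2 8:4  a_8=8
d|9:{9,3,1}  Σφ=6+2+1=9
n=10: 1·10 2·5 5·2 10·1  φ→[1+1+4+4]=10

3, 4, 5, 6, 7, 8, 9, 10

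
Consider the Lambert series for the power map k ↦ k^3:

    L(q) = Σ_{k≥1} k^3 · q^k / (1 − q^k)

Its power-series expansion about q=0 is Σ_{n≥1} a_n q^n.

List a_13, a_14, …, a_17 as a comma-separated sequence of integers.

q^13  k|13↦f(k): 1:1 13:2197  a_13=2198
q^14  k|14↦f(k): 14:2744 7:343 2:8 1:1  a_14=3096
q^15  k|15↦f(k): 1:1 3:27 5:125 15:3375  a_15=3528
n=16: 1·16 2·8 4·4 8·2 16·1  f→[1+8+64+512+4096]=4681
q^17  k|17↦f(k): 17:4913 1:1  a_17=4914

2198, 3096, 3528, 4681, 4914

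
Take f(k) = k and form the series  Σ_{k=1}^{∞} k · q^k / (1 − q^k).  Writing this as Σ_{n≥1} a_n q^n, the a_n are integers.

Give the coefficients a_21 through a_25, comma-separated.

n=21: 21·1 7·3 3·7 1·21  f→[21+7+3+1]=32
q^22  k|22↦f(k): 1:1 2:2 11:11 22:22  a_22=36
[q^23] f(23)=23,f(1)=1 ⇒ 24
d|24:{1,2,3,4,6,8,12,24}  Σf=1+2+3+4+6+8+12+24=60
n=25: 1·25 5·5 25·1  f→[1+5+25]=31

32, 36, 24, 60, 31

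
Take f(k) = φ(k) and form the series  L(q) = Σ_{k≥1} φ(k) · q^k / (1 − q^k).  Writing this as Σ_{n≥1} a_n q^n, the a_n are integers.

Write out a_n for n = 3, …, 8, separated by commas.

n=3: 1·3 3·1  φ→[1+2]=3
[q^4] φ(1)=1,φ(2)=1,φ(4)=2 ⇒ 4
q^5  k|5↦φ(k): 1:1 5:4  a_5=5
n=6: 1·6 2·3 3·2 6·1  φ→[1+1+2+2]=6
[q^7] φ(1)=1,φ(7)=6 ⇒ 7
n=8: 1·8 2·4 4·2 8·1  φ→[1+1+2+4]=8

3, 4, 5, 6, 7, 8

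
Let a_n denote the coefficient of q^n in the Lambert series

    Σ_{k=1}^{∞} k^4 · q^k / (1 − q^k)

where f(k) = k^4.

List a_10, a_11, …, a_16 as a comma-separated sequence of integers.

n=10: 10·1 5·2 2·5 1·10  f→[10000+625+16+1]=10642
[q^11] f(11)=14641,f(1)=1 ⇒ 14642
q^12  k|12↦f(k): 12:20736 6:1296 4:256 3:81 2:16 1:1  a_12=22386
d|13:{1,13}  Σf=1+28561=28562
n=14: 14·1 7·2 2·7 1·14  f→[38416+2401+16+1]=40834
d|15:{1,3,5,15}  Σf=1+81+625+50625=51332
n=16: 1·16 2·8 4·4 8·2 16·1  f→[1+16+256+4096+65536]=69905

10642, 14642, 22386, 28562, 40834, 51332, 69905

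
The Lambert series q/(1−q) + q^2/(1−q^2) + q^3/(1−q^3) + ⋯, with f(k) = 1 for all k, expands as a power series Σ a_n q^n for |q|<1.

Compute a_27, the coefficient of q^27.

q^27  k|27↦f(k): 27:1 9:1 3:1 1:1  a_27=4

a_27 = 4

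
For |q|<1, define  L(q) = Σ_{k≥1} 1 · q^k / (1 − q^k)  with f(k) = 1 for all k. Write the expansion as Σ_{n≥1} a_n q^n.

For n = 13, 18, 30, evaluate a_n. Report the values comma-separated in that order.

n=13: 13·1 1·13  f→[1+1]=2
n=18: 18·1 9·2 6·3 3·6 2·9 1·18  f→[1+1+1+1+1+1]=6
n=30: 30·1 15·2 10·3 6·5 5·6 3·10 2·15 1·30  f→[1+1+1+1+1+1+1+1]=8

2, 6, 8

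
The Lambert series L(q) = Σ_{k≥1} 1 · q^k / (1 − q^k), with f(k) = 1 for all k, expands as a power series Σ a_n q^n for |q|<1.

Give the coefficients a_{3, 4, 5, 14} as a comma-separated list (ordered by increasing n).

d|3:{3,1}  Σf=1+1=2
q^4  k|4↦f(k): 4:1 2:1 1:1  a_4=3
[q^5] f(1)=1,f(5)=1 ⇒ 2
d|14:{1,2,7,14}  Σf=1+1+1+1=4

2, 3, 2, 4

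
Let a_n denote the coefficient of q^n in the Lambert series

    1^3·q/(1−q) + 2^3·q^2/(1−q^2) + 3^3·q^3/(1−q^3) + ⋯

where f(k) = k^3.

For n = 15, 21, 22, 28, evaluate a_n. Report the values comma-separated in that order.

3528, 9632, 11988, 25112

n=15: 1·15 3·5 5·3 15·1  f→[1+27+125+3375]=3528
n=21: 21·1 7·3 3·7 1·21  f→[9261+343+27+1]=9632
d|22:{22,11,2,1}  Σf=10648+1331+8+1=11988
q^28  k|28↦f(k): 1:1 2:8 4:64 7:343 14:2744 28:21952  a_28=25112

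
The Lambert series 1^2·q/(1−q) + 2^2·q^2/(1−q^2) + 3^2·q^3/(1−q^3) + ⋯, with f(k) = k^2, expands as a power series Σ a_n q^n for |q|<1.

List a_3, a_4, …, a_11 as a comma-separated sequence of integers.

10, 21, 26, 50, 50, 85, 91, 130, 122

n=3: 1·3 3·1  f→[1+9]=10
q^4  k|4↦f(k): 4:16 2:4 1:1  a_4=21
q^5  k|5↦f(k): 5:25 1:1  a_5=26
n=6: 6·1 3·2 2·3 1·6  f→[36+9+4+1]=50
q^7  k|7↦f(k): 1:1 7:49  a_7=50
q^8  k|8↦f(k): 1:1 2:4 4:16 8:64  a_8=85
[q^9] f(1)=1,f(3)=9,f(9)=81 ⇒ 91
[q^10] f(1)=1,f(2)=4,f(5)=25,f(10)=100 ⇒ 130
n=11: 11·1 1·11  f→[121+1]=122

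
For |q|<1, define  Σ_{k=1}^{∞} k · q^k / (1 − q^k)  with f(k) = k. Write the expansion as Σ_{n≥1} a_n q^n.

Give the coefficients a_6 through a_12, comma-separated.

12, 8, 15, 13, 18, 12, 28

[q^6] f(1)=1,f(2)=2,f(3)=3,f(6)=6 ⇒ 12
[q^7] f(7)=7,f(1)=1 ⇒ 8
[q^8] f(1)=1,f(2)=2,f(4)=4,f(8)=8 ⇒ 15
d|9:{1,3,9}  Σf=1+3+9=13
q^10  k|10↦f(k): 1:1 2:2 5:5 10:10  a_10=18
q^11  k|11↦f(k): 1:1 11:11  a_11=12
[q^12] f(1)=1,f(2)=2,f(3)=3,f(4)=4,f(6)=6,f(12)=12 ⇒ 28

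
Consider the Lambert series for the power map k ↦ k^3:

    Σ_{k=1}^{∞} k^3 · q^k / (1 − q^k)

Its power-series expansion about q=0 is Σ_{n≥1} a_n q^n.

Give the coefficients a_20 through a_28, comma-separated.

[q^20] f(1)=1,f(2)=8,f(4)=64,f(5)=125,f(10)=1000,f(20)=8000 ⇒ 9198
d|21:{1,3,7,21}  Σf=1+27+343+9261=9632
[q^22] f(1)=1,f(2)=8,f(11)=1331,f(22)=10648 ⇒ 11988
[q^23] f(1)=1,f(23)=12167 ⇒ 12168
d|24:{24,12,8,6,4,3,2,1}  Σf=13824+1728+512+216+64+27+8+1=16380
d|25:{25,5,1}  Σf=15625+125+1=15751
n=26: 26·1 13·2 2·13 1·26  f→[17576+2197+8+1]=19782
[q^27] f(27)=19683,f(9)=729,f(3)=27,f(1)=1 ⇒ 20440
[q^28] f(28)=21952,f(14)=2744,f(7)=343,f(4)=64,f(2)=8,f(1)=1 ⇒ 25112

9198, 9632, 11988, 12168, 16380, 15751, 19782, 20440, 25112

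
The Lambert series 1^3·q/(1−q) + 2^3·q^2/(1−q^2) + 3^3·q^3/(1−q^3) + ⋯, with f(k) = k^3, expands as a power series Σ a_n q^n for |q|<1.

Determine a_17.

d|17:{1,17}  Σf=1+4913=4914

a_17 = 4914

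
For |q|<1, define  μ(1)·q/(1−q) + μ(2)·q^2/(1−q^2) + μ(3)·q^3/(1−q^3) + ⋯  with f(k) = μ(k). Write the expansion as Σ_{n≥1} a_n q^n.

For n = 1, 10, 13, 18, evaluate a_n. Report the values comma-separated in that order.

[q^1] μ(1)=1 ⇒ 1
n=10: 1·10 2·5 5·2 10·1  μ→[1+(-1)+(-1)+1]=0
n=13: 13·1 1·13  μ→[(-1)+1]=0
d|18:{1,2,3,6,9,18}  Σμ=1+(-1)+(-1)+1+0+0=0

1, 0, 0, 0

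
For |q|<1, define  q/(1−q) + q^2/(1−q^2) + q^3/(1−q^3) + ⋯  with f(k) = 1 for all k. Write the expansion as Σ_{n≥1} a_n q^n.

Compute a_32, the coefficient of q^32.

d|32:{32,16,8,4,2,1}  Σf=1+1+1+1+1+1=6

a_32 = 6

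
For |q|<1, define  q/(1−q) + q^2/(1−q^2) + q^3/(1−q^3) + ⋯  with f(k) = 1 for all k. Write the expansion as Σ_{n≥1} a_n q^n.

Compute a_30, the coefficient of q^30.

a_30 = 8

q^30  k|30↦f(k): 1:1 2:1 3:1 5:1 6:1 10:1 15:1 30:1  a_30=8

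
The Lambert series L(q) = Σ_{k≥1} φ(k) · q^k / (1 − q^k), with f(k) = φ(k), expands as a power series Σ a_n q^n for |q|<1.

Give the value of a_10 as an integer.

[q^10] φ(10)=4,φ(5)=4,φ(2)=1,φ(1)=1 ⇒ 10

a_10 = 10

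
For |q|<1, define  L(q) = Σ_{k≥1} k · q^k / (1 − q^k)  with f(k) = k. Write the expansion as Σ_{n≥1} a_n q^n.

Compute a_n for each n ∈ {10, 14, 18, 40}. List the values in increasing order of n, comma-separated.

18, 24, 39, 90

[q^10] f(10)=10,f(5)=5,f(2)=2,f(1)=1 ⇒ 18
d|14:{1,2,7,14}  Σf=1+2+7+14=24
n=18: 1·18 2·9 3·6 6·3 9·2 18·1  f→[1+2+3+6+9+18]=39
[q^40] f(40)=40,f(20)=20,f(10)=10,f(8)=8,f(5)=5,f(4)=4,f(2)=2,f(1)=1 ⇒ 90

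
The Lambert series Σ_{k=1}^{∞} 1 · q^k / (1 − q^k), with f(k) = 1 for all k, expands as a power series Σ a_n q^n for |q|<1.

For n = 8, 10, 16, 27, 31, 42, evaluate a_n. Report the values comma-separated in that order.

[q^8] f(8)=1,f(4)=1,f(2)=1,f(1)=1 ⇒ 4
q^10  k|10↦f(k): 10:1 5:1 2:1 1:1  a_10=4
n=16: 1·16 2·8 4·4 8·2 16·1  f→[1+1+1+1+1]=5
[q^27] f(27)=1,f(9)=1,f(3)=1,f(1)=1 ⇒ 4
d|31:{31,1}  Σf=1+1=2
n=42: 42·1 21·2 14·3 7·6 6·7 3·14 2·21 1·42  f→[1+1+1+1+1+1+1+1]=8

4, 4, 5, 4, 2, 8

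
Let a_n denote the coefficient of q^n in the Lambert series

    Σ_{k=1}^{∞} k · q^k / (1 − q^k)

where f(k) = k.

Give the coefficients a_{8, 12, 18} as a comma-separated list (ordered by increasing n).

[q^8] f(1)=1,f(2)=2,f(4)=4,f(8)=8 ⇒ 15
q^12  k|12↦f(k): 12:12 6:6 4:4 3:3 2:2 1:1  a_12=28
q^18  k|18↦f(k): 18:18 9:9 6:6 3:3 2:2 1:1  a_18=39

15, 28, 39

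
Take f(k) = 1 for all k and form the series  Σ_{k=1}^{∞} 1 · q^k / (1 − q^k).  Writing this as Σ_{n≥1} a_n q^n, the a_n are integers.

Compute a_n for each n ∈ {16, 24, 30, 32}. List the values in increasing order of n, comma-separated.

5, 8, 8, 6

[q^16] f(1)=1,f(2)=1,f(4)=1,f(8)=1,f(16)=1 ⇒ 5
d|24:{24,12,8,6,4,3,2,1}  Σf=1+1+1+1+1+1+1+1=8
[q^30] f(1)=1,f(2)=1,f(3)=1,f(5)=1,f(6)=1,f(10)=1,f(15)=1,f(30)=1 ⇒ 8
[q^32] f(1)=1,f(2)=1,f(4)=1,f(8)=1,f(16)=1,f(32)=1 ⇒ 6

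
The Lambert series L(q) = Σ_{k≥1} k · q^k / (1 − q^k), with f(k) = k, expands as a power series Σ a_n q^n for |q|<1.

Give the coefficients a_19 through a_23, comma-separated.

d|19:{1,19}  Σf=1+19=20
[q^20] f(20)=20,f(10)=10,f(5)=5,f(4)=4,f(2)=2,f(1)=1 ⇒ 42
d|21:{21,7,3,1}  Σf=21+7+3+1=32
q^22  k|22↦f(k): 22:22 11:11 2:2 1:1  a_22=36
q^23  k|23↦f(k): 1:1 23:23  a_23=24

20, 42, 32, 36, 24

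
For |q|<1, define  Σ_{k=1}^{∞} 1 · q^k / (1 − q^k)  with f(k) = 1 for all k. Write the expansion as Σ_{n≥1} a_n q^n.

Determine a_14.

a_14 = 4

d|14:{1,2,7,14}  Σf=1+1+1+1=4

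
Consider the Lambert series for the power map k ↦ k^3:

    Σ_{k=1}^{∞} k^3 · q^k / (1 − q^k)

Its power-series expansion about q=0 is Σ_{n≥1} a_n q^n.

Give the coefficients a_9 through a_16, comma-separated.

[q^9] f(9)=729,f(3)=27,f(1)=1 ⇒ 757
d|10:{10,5,2,1}  Σf=1000+125+8+1=1134
d|11:{11,1}  Σf=1331+1=1332
q^12  k|12↦f(k): 1:1 2:8 3:27 4:64 6:216 12:1728  a_12=2044
d|13:{13,1}  Σf=2197+1=2198
[q^14] f(1)=1,f(2)=8,f(7)=343,f(14)=2744 ⇒ 3096
q^15  k|15↦f(k): 15:3375 5:125 3:27 1:1  a_15=3528
n=16: 1·16 2·8 4·4 8·2 16·1  f→[1+8+64+512+4096]=4681

757, 1134, 1332, 2044, 2198, 3096, 3528, 4681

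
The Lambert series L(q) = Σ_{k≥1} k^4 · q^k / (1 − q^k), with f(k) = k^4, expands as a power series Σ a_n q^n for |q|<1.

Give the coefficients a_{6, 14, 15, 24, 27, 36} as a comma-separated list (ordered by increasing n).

1394, 40834, 51332, 358258, 538084, 1813539

q^6  k|6↦f(k): 1:1 2:16 3:81 6:1296  a_6=1394
[q^14] f(1)=1,f(2)=16,f(7)=2401,f(14)=38416 ⇒ 40834
d|15:{15,5,3,1}  Σf=50625+625+81+1=51332
n=24: 1·24 2·12 3·8 4·6 6·4 8·3 12·2 24·1  f→[1+16+81+256+1296+4096+20736+331776]=358258
n=27: 1·27 3·9 9·3 27·1  f→[1+81+6561+531441]=538084
n=36: 1·36 2·18 3·12 4·9 6·6 9·4 12·3 18·2 36·1  f→[1+16+81+256+1296+6561+20736+104976+1679616]=1813539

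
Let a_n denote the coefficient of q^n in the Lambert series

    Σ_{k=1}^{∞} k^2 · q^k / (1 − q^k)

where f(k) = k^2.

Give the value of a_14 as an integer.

[q^14] f(1)=1,f(2)=4,f(7)=49,f(14)=196 ⇒ 250

a_14 = 250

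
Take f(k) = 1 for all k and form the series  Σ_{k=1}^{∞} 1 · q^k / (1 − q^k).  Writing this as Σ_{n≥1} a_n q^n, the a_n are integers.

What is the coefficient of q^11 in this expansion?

d|11:{1,11}  Σf=1+1=2

a_11 = 2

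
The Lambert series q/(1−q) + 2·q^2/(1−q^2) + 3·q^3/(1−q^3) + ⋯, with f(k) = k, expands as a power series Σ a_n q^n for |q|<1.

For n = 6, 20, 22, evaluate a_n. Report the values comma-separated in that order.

[q^6] f(6)=6,f(3)=3,f(2)=2,f(1)=1 ⇒ 12
[q^20] f(1)=1,f(2)=2,f(4)=4,f(5)=5,f(10)=10,f(20)=20 ⇒ 42
q^22  k|22↦f(k): 1:1 2:2 11:11 22:22  a_22=36

12, 42, 36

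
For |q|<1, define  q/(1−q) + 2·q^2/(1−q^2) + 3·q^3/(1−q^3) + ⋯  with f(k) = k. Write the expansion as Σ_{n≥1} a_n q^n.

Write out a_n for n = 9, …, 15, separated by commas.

q^9  k|9↦f(k): 1:1 3:3 9:9  a_9=13
n=10: 10·1 5·2 2·5 1·10  f→[10+5+2+1]=18
n=11: 1·11 11·1  f→[1+11]=12
d|12:{1,2,3,4,6,12}  Σf=1+2+3+4+6+12=28
q^13  k|13↦f(k): 13:13 1:1  a_13=14
[q^14] f(14)=14,f(7)=7,f(2)=2,f(1)=1 ⇒ 24
n=15: 1·15 3·5 5·3 15·1  f→[1+3+5+15]=24

13, 18, 12, 28, 14, 24, 24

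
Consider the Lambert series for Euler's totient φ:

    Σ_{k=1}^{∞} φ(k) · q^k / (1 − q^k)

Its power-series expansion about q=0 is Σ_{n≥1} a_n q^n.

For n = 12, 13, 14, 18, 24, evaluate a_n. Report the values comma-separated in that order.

q^12  k|12↦φ(k): 12:4 6:2 4:2 3:2 2:1 1:1  a_12=12
[q^13] φ(1)=1,φ(13)=12 ⇒ 13
d|14:{14,7,2,1}  Σφ=6+6+1+1=14
d|18:{18,9,6,3,2,1}  Σφ=6+6+2+2+1+1=18
[q^24] φ(24)=8,φ(12)=4,φ(8)=4,φ(6)=2,φ(4)=2,φ(3)=2,φ(2)=1,φ(1)=1 ⇒ 24

12, 13, 14, 18, 24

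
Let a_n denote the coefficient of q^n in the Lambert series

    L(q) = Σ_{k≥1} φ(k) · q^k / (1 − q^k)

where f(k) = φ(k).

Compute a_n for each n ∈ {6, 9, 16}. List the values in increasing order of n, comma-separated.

[q^6] φ(1)=1,φ(2)=1,φ(3)=2,φ(6)=2 ⇒ 6
[q^9] φ(1)=1,φ(3)=2,φ(9)=6 ⇒ 9
d|16:{16,8,4,2,1}  Σφ=8+4+2+1+1=16

6, 9, 16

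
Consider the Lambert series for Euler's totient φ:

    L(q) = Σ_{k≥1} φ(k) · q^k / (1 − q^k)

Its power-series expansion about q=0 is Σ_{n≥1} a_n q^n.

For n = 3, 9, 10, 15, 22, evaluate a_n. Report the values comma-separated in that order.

n=3: 1·3 3·1  φ→[1+2]=3
d|9:{1,3,9}  Σφ=1+2+6=9
q^10  k|10↦φ(k): 10:4 5:4 2:1 1:1  a_10=10
d|15:{15,5,3,1}  Σφ=8+4+2+1=15
n=22: 22·1 11·2 2·11 1·22  φ→[10+10+1+1]=22

3, 9, 10, 15, 22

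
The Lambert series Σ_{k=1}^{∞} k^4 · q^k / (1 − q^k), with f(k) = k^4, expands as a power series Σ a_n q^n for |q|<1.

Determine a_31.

d|31:{1,31}  Σf=1+923521=923522

a_31 = 923522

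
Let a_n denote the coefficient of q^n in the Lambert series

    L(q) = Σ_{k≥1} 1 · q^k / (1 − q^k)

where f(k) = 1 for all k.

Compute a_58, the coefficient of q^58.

q^58  k|58↦f(k): 58:1 29:1 2:1 1:1  a_58=4

a_58 = 4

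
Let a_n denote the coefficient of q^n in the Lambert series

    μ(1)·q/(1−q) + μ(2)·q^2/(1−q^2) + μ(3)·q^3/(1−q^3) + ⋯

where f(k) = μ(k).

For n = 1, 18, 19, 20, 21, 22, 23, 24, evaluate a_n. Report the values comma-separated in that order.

1, 0, 0, 0, 0, 0, 0, 0

[q^1] μ(1)=1 ⇒ 1
[q^18] μ(18)=0,μ(9)=0,μ(6)=1,μ(3)=-1,μ(2)=-1,μ(1)=1 ⇒ 0
n=19: 19·1 1·19  μ→[(-1)+1]=0
[q^20] μ(1)=1,μ(2)=-1,μ(4)=0,μ(5)=-1,μ(10)=1,μ(20)=0 ⇒ 0
d|21:{1,3,7,21}  Σμ=1+(-1)+(-1)+1=0
n=22: 1·22 2·11 11·2 22·1  μ→[1+(-1)+(-1)+1]=0
q^23  k|23↦μ(k): 23:-1 1:1  a_23=0
[q^24] μ(1)=1,μ(2)=-1,μ(3)=-1,μ(4)=0,μ(6)=1,μ(8)=0,μ(12)=0,μ(24)=0 ⇒ 0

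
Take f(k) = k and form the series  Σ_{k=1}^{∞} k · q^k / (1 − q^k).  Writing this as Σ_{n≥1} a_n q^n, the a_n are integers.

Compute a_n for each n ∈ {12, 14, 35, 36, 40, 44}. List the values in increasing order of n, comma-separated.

28, 24, 48, 91, 90, 84

d|12:{1,2,3,4,6,12}  Σf=1+2+3+4+6+12=28
d|14:{1,2,7,14}  Σf=1+2+7+14=24
[q^35] f(1)=1,f(5)=5,f(7)=7,f(35)=35 ⇒ 48
[q^36] f(36)=36,f(18)=18,f(12)=12,f(9)=9,f(6)=6,f(4)=4,f(3)=3,f(2)=2,f(1)=1 ⇒ 91
q^40  k|40↦f(k): 40:40 20:20 10:10 8:8 5:5 4:4 2:2 1:1  a_40=90
n=44: 44·1 22·2 11·4 4·11 2·22 1·44  f→[44+22+11+4+2+1]=84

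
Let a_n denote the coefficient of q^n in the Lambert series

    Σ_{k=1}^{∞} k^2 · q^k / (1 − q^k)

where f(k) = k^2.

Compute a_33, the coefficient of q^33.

a_33 = 1220

n=33: 1·33 3·11 11·3 33·1  f→[1+9+121+1089]=1220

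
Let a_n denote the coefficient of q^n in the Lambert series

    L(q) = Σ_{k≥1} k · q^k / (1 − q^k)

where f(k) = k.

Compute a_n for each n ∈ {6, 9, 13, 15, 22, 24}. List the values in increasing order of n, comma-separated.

12, 13, 14, 24, 36, 60

q^6  k|6↦f(k): 1:1 2:2 3:3 6:6  a_6=12
q^9  k|9↦f(k): 1:1 3:3 9:9  a_9=13
d|13:{1,13}  Σf=1+13=14
d|15:{15,5,3,1}  Σf=15+5+3+1=24
d|22:{22,11,2,1}  Σf=22+11+2+1=36
n=24: 24·1 12·2 8·3 6·4 4·6 3·8 2·12 1·24  f→[24+12+8+6+4+3+2+1]=60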